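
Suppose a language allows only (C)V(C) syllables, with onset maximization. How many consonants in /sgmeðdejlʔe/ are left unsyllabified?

3

Under (C)V(C), the unsyllabifiable consonants are /s/, /g/, /l/ (at most one coda consonant is licensed; onsets are limited to one consonant).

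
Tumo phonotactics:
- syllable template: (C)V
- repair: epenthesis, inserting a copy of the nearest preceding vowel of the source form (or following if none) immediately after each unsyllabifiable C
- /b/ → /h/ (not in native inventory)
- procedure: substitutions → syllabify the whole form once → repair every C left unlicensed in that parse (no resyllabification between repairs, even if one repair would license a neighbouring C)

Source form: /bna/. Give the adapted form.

Substitution: /b/ → /h/, giving /hna/.
The consonants /h/ cannot be parsed into a legal (C)V syllable (no codas are permitted; onsets are limited to one consonant).
Epenthesis after each stranded consonant: /h/ → /ha/.

hana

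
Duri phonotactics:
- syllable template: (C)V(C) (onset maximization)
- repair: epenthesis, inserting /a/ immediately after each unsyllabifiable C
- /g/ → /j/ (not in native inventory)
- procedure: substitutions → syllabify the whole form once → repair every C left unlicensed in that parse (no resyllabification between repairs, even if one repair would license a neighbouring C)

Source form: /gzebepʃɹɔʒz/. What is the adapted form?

jazebepʃaɹɔʒza

Substitution: /g/ → /j/, giving /jzebepʃɹɔʒz/.
Syllabifying with onset maximization leaves /j/, /ʃ/, /z/ stranded (at most one coda consonant is licensed; onsets are limited to one consonant).
Epenthesis after each stranded consonant: /j/ → /ja/, /ʃ/ → /ʃa/, /z/ → /za/.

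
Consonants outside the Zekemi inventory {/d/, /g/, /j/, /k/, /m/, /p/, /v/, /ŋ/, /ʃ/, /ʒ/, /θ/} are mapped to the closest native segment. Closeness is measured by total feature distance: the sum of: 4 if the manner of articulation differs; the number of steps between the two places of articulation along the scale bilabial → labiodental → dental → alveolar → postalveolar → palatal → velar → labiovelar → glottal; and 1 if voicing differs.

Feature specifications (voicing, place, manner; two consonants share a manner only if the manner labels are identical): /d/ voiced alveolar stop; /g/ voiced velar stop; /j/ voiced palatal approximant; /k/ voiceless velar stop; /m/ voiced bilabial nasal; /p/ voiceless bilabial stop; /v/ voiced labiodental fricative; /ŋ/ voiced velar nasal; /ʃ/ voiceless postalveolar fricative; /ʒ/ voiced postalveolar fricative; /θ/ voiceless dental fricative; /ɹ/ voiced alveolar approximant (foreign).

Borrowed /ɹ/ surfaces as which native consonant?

/j/ is closest: same manner (approximant), place distance 2 (alveolar→palatal), same voicing; total 2. Next closest is /d/ at distance 4.

j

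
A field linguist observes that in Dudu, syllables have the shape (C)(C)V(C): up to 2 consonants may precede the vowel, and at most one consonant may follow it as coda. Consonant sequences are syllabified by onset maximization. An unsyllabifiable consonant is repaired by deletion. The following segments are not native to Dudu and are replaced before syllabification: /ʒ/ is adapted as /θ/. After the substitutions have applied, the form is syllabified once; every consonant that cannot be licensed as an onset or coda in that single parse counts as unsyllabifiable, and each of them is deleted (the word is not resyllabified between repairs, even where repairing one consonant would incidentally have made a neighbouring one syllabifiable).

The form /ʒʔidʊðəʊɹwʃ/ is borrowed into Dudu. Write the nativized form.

θʔidʊðəʊɹ

Substitution: /ʒ/ → /θ/, giving /θʔidʊðəʊɹwʃ/.
Syllabifying with onset maximization leaves /w/, /ʃ/ stranded (at most one coda consonant is licensed; onsets may contain at most 2 consonants).
Each unlicensed consonant is deleted: /w/, /ʃ/.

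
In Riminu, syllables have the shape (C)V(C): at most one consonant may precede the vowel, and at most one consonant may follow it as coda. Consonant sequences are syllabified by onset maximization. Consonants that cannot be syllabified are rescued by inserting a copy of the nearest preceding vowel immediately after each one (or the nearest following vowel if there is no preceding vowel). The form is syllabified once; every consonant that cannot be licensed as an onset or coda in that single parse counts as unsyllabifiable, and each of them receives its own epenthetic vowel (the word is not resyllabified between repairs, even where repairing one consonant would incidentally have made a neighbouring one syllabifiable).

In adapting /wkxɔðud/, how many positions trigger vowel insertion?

The unsyllabifiable consonants are /w/, /k/; each receives one epenthetic vowel.

2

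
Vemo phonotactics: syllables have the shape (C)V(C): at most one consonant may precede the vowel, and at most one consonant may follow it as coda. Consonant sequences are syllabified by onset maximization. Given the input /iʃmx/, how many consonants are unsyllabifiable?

Syllabifying with onset maximization leaves /m/, /x/ stranded (at most one coda consonant is licensed; onsets are limited to one consonant).

2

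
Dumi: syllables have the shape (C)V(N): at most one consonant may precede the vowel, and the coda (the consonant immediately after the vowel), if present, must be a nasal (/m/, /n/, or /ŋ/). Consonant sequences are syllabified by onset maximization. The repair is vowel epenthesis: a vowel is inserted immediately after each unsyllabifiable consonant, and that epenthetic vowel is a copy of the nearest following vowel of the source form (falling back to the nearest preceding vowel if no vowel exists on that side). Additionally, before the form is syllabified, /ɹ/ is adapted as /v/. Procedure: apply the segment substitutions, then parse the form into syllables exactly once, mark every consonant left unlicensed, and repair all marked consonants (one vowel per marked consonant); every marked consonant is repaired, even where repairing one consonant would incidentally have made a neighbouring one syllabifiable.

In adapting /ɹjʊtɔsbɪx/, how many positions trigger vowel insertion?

3

After substitution the input is /vjʊtɔsbɪx/.
The unsyllabifiable consonants are /v/, /s/, /x/; each receives one epenthetic vowel.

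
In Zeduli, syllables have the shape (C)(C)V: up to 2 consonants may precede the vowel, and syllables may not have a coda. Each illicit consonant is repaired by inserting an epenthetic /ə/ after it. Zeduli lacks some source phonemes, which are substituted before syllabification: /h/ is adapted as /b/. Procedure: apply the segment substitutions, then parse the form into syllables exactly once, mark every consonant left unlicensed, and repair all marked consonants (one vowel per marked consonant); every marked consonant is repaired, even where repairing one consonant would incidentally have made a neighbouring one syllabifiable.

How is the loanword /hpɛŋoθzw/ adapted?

Substitution: /h/ → /b/, giving /bpɛŋoθzw/.
The consonants /θ/, /z/, /w/ cannot be parsed into a legal (C)(C)V syllable (no codas are permitted; onsets may contain at most 2 consonants).
Inserting the epenthetic vowel yields /θ/ → /θə/, /z/ → /zə/, /w/ → /wə/.

bpɛŋoθəzəwə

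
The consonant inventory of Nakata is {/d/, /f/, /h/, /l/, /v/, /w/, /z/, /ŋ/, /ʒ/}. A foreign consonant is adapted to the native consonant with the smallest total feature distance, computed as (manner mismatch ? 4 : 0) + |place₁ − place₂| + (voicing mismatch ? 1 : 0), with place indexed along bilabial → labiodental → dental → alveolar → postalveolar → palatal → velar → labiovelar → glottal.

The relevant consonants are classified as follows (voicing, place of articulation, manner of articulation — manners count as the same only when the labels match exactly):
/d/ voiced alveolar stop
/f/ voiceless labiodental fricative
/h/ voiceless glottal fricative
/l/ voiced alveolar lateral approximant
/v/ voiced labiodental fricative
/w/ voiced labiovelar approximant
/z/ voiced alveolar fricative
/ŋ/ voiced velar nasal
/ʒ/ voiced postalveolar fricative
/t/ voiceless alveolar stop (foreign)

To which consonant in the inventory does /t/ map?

d

/d/ is closest: same manner (stop), place distance 0 (alveolar→alveolar), voicing differs (+1); total 1. Next closest is /l/ at distance 5.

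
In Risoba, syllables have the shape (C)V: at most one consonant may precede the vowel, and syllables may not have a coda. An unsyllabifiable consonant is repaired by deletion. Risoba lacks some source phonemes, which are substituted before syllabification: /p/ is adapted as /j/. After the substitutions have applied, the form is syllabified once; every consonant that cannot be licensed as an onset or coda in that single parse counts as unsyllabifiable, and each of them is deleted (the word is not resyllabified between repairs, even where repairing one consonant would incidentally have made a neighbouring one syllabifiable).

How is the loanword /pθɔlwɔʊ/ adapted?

θɔwɔʊ

Substitution: /p/ → /j/, giving /jθɔlwɔʊ/.
Under (C)V, the unsyllabifiable consonants are /j/, /l/ (no codas are permitted; onsets are limited to one consonant).
Each unlicensed consonant is deleted: /j/, /l/.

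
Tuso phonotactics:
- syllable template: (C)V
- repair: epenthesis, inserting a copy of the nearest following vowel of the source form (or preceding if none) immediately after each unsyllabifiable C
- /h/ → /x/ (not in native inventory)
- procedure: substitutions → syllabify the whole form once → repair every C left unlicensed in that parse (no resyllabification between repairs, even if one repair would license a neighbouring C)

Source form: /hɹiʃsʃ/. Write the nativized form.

xiɹiʃisiʃi

Substitution: /h/ → /x/, giving /xɹiʃsʃ/.
The consonants /x/, /ʃ/, /s/, /ʃ/ cannot be parsed into a legal (C)V syllable (no codas are permitted; onsets are limited to one consonant).
Epenthesis after each stranded consonant: /x/ → /xi/, /ʃ/ → /ʃi/, /s/ → /si/, /ʃ/ → /ʃi/.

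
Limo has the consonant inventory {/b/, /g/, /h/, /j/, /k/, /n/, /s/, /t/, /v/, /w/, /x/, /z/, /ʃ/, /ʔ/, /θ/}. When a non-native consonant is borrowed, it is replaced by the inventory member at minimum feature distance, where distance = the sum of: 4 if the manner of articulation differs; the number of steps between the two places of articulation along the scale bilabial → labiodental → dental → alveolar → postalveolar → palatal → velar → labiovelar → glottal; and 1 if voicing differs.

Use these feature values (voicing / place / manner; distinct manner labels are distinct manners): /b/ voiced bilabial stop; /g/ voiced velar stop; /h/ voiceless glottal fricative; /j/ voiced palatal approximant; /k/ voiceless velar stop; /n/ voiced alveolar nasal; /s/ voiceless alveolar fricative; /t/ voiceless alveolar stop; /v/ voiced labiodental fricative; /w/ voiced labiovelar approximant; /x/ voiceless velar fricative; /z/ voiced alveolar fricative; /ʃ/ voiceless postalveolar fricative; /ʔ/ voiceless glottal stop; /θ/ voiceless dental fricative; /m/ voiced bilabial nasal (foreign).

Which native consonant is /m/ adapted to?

/n/ is closest: same manner (nasal), place distance 3 (bilabial→alveolar), same voicing; total 3. Next closest is /b/ at distance 4.

n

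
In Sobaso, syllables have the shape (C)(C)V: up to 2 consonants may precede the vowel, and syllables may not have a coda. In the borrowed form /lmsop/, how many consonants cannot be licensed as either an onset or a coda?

2

Syllabifying with onset maximization leaves /l/, /p/ stranded (no codas are permitted; onsets may contain at most 2 consonants).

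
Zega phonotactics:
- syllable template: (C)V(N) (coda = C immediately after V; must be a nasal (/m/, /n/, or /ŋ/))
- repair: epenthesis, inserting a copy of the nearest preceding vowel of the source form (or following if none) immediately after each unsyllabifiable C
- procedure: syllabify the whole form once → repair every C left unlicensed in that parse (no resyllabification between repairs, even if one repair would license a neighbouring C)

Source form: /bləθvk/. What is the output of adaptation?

bələθəvəkə

Under (C)V(N), the unsyllabifiable consonants are /b/, /θ/, /v/, /k/ (only a nasal (/m/, /n/, or /ŋ/) is licensed in coda position; onsets are limited to one consonant).
Each unlicensed consonant becomes the onset of a new syllable: /b/ → /bə/, /θ/ → /θə/, /v/ → /və/, /k/ → /kə/.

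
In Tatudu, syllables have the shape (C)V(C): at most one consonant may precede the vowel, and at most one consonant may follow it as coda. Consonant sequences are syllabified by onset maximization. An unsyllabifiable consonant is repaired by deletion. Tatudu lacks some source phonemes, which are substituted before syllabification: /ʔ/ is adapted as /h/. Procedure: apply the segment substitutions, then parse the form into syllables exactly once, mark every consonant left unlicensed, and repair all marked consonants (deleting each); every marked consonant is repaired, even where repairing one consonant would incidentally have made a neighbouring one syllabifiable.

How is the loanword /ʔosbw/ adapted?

Substitution: /ʔ/ → /h/, giving /hosbw/.
The consonants /b/, /w/ cannot be parsed into a legal (C)V(C) syllable (at most one coda consonant is licensed; onsets are limited to one consonant).
Each unlicensed consonant is deleted: /b/, /w/.

hos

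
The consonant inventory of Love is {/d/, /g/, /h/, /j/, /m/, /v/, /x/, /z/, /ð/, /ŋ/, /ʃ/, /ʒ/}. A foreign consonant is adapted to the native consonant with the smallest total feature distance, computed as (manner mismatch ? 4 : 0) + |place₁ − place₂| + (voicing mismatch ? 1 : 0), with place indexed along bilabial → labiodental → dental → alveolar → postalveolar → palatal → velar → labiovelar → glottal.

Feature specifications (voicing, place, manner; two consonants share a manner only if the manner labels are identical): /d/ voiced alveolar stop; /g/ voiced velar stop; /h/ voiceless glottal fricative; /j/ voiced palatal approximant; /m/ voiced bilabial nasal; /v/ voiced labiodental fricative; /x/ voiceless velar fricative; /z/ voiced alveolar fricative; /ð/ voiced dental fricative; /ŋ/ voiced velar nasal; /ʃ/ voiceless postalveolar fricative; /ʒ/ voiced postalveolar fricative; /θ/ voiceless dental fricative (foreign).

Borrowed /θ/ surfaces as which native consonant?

ð

/ð/ is closest: same manner (fricative), place distance 0 (dental→dental), voicing differs (+1); total 1. Next closest is /v/ at distance 2.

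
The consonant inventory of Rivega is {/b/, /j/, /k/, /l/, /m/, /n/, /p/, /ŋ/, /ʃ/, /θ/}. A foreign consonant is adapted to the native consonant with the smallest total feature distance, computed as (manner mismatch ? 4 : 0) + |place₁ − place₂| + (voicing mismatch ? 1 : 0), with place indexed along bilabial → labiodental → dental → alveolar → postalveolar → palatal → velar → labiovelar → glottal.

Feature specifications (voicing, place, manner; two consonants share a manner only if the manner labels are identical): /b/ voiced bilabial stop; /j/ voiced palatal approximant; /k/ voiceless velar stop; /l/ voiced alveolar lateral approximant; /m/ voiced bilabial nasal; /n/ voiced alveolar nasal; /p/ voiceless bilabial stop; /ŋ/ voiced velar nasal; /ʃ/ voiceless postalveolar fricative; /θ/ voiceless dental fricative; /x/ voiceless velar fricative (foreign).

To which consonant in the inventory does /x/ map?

ʃ

/ʃ/ is closest: same manner (fricative), place distance 2 (velar→postalveolar), same voicing; total 2. Next closest is /k/ at distance 4.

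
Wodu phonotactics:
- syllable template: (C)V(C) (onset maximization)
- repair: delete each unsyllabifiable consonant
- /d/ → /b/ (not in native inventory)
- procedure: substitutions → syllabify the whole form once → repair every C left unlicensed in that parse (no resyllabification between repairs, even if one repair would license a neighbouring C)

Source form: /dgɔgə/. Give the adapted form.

Substitution: /d/ → /b/, giving /bgɔgə/.
Under (C)V(C), the unsyllabifiable consonants are /b/ (at most one coda consonant is licensed; onsets are limited to one consonant).
Deleting the stranded consonants removes /b/.

gɔgə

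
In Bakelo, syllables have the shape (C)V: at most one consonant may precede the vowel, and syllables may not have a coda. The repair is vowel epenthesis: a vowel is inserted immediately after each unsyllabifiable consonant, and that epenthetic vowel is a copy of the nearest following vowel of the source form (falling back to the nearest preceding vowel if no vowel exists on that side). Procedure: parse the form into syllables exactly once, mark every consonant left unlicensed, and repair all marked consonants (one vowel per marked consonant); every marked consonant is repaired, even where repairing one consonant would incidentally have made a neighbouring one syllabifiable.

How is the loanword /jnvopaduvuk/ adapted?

Syllabifying with onset maximization leaves /j/, /n/, /k/ stranded (no codas are permitted; onsets are limited to one consonant).
Each unlicensed consonant becomes the onset of a new syllable: /j/ → /jo/, /n/ → /no/, /k/ → /ku/.

jonovopaduvuku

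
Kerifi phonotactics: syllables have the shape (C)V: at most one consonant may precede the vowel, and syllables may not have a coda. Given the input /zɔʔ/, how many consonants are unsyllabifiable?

1

Under (C)V, the unsyllabifiable consonants are /ʔ/ (no codas are permitted; onsets are limited to one consonant).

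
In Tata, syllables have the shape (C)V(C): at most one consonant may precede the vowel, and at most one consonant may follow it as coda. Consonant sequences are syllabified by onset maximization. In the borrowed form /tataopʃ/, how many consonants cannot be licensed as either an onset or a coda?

Syllabifying with onset maximization leaves /ʃ/ stranded (at most one coda consonant is licensed; onsets are limited to one consonant).

1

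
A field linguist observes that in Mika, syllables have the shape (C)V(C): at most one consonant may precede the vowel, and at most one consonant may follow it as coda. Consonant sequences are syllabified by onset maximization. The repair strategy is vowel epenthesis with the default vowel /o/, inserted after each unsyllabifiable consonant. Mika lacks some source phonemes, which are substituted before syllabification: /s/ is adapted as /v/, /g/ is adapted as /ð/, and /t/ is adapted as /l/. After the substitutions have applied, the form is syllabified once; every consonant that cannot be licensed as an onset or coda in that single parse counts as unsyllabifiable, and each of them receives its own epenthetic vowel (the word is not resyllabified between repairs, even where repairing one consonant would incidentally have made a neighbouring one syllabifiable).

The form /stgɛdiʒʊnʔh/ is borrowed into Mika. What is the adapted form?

Substitution: /s/ → /v/, /t/ → /l/, /g/ → /ð/, giving /vlðɛdiʒʊnʔh/.
The consonants /v/, /l/, /ʔ/, /h/ cannot be parsed into a legal (C)V(C) syllable (at most one coda consonant is licensed; onsets are limited to one consonant).
Epenthesis after each stranded consonant: /v/ → /vo/, /l/ → /lo/, /ʔ/ → /ʔo/, /h/ → /ho/.

voloðɛdiʒʊnʔoho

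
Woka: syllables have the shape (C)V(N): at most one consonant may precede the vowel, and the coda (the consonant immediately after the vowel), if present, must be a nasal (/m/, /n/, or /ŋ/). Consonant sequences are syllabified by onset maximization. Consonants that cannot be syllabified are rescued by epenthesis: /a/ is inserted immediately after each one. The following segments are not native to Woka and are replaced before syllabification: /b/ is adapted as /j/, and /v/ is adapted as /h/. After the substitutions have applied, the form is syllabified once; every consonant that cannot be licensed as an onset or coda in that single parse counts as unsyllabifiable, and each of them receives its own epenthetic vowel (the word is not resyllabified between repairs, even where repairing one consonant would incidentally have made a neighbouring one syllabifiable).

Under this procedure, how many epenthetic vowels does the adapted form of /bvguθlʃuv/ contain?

After substitution the input is /jhguθlʃuh/.
The unsyllabifiable consonants are /j/, /h/, /θ/, /l/, /h/; each receives one epenthetic vowel.

5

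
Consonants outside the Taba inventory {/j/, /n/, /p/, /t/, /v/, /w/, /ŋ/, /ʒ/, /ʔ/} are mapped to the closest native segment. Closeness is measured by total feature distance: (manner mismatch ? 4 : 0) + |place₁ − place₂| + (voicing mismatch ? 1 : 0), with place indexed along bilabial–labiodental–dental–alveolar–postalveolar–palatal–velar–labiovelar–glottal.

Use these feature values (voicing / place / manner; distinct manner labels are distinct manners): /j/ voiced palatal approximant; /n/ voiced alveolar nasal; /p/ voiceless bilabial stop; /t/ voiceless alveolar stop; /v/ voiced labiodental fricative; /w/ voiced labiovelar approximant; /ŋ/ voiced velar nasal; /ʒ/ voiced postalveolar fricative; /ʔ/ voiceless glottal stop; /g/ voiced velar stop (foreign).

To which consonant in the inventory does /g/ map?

/ʔ/ is closest: same manner (stop), place distance 2 (velar→glottal), voicing differs (+1); total 3. Next closest is /t/ at distance 4.

ʔ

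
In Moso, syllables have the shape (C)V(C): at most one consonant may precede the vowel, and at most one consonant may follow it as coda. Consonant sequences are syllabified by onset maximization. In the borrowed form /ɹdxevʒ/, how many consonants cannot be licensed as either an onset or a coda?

3

Under (C)V(C), the unsyllabifiable consonants are /ɹ/, /d/, /ʒ/ (at most one coda consonant is licensed; onsets are limited to one consonant).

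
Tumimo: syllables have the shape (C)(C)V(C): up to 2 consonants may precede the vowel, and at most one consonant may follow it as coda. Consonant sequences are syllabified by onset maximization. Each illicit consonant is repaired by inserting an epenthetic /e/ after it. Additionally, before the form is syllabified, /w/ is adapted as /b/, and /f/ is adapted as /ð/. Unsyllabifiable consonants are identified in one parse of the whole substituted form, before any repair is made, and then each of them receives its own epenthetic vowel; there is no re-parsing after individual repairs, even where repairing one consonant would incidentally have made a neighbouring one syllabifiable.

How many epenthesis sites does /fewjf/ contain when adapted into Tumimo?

2

After substitution the input is /ðebjð/.
The unsyllabifiable consonants are /j/, /ð/; each receives one epenthetic vowel.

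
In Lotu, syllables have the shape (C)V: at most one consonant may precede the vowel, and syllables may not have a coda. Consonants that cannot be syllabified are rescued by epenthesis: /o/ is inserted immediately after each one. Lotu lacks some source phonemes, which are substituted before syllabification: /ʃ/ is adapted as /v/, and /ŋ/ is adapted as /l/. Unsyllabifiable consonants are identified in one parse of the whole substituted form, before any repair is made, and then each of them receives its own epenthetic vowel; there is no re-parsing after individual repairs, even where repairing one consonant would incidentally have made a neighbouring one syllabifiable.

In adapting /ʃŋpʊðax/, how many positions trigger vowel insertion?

After substitution the input is /vlpʊðax/.
The unsyllabifiable consonants are /v/, /l/, /x/; each receives one epenthetic vowel.

3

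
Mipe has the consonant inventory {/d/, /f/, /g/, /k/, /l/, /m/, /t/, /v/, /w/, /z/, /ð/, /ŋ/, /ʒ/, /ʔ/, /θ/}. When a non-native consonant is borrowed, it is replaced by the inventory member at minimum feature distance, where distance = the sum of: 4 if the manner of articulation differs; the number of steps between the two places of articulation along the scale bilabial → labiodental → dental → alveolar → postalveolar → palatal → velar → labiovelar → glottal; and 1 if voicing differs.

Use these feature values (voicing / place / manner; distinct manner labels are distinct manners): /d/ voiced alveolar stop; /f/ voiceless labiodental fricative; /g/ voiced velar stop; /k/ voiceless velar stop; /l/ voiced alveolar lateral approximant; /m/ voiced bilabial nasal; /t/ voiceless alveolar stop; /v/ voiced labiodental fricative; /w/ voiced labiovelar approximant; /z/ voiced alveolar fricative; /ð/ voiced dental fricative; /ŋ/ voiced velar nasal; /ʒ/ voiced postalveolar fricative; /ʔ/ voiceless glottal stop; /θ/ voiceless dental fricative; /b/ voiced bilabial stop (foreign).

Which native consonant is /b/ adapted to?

d

/d/ is closest: same manner (stop), place distance 3 (bilabial→alveolar), same voicing; total 3. Next closest is /m/ at distance 4.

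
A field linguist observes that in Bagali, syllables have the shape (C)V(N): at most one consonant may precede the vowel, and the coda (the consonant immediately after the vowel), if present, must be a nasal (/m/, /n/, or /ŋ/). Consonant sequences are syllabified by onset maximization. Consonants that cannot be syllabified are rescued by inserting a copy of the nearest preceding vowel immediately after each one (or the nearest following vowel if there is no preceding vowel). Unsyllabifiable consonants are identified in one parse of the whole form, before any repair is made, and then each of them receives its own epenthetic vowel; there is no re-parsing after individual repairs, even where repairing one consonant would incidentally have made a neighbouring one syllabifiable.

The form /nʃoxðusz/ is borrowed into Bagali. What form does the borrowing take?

Syllabifying with onset maximization leaves /n/, /x/, /s/, /z/ stranded (only a nasal (/m/, /n/, or /ŋ/) is licensed in coda position; onsets are limited to one consonant).
Inserting the epenthetic vowel yields /n/ → /no/, /x/ → /xo/, /s/ → /su/, /z/ → /zu/.

noʃoxoðusuzu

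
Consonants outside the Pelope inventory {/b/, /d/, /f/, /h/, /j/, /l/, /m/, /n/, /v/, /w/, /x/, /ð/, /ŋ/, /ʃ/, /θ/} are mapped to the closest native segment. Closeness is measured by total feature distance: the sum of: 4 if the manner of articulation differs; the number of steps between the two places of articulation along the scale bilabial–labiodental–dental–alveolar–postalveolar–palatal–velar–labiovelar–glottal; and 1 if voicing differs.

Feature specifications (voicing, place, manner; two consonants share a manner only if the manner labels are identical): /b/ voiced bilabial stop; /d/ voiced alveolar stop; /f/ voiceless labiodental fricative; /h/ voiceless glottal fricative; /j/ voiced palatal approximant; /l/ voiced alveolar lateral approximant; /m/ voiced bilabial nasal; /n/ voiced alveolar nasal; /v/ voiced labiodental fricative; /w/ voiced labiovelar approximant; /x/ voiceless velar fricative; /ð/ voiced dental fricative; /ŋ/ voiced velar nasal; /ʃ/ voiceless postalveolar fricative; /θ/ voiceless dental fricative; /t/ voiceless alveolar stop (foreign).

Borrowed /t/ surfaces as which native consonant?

d

/d/ is closest: same manner (stop), place distance 0 (alveolar→alveolar), voicing differs (+1); total 1. Next closest is /b/ at distance 4.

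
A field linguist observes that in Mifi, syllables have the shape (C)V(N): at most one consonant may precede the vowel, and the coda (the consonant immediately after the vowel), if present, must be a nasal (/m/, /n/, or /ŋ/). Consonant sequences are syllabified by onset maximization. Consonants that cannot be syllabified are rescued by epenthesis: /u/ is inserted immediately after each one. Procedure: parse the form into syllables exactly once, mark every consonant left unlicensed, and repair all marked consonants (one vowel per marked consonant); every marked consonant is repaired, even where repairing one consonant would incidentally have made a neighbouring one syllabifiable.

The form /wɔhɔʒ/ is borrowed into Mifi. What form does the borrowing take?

Under (C)V(N), the unsyllabifiable consonants are /ʒ/ (only a nasal (/m/, /n/, or /ŋ/) is licensed in coda position; onsets are limited to one consonant).
Inserting the epenthetic vowel yields /ʒ/ → /ʒu/.

wɔhɔʒu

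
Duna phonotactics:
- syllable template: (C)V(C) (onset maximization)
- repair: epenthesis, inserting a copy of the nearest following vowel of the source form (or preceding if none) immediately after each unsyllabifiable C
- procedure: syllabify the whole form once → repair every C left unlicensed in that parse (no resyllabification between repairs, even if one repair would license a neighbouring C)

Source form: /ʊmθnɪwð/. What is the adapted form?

Syllabifying with onset maximization leaves /θ/, /ð/ stranded (at most one coda consonant is licensed; onsets are limited to one consonant).
Each unlicensed consonant becomes the onset of a new syllable: /θ/ → /θɪ/, /ð/ → /ðɪ/.

ʊmθɪnɪwðɪ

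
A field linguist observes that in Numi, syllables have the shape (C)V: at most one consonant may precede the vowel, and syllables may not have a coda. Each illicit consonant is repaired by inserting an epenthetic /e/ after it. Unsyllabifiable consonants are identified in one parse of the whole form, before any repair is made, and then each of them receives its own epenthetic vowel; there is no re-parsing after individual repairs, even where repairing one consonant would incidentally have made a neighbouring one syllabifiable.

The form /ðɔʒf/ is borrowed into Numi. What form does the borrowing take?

ðɔʒefe

The consonants /ʒ/, /f/ cannot be parsed into a legal (C)V syllable (no codas are permitted; onsets are limited to one consonant).
Epenthesis after each stranded consonant: /ʒ/ → /ʒe/, /f/ → /fe/.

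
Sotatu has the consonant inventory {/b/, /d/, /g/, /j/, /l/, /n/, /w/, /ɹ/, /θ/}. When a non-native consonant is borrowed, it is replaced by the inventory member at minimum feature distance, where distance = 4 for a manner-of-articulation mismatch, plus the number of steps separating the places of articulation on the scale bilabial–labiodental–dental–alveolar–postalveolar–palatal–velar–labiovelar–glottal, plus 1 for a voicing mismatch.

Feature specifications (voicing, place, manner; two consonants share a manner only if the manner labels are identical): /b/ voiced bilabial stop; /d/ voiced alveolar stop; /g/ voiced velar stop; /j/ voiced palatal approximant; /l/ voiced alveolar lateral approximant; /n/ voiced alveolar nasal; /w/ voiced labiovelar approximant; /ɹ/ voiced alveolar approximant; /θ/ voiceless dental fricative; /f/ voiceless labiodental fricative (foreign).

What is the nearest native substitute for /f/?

θ

/θ/ is closest: same manner (fricative), place distance 1 (labiodental→dental), same voicing; total 1. Next closest is /b/ at distance 6.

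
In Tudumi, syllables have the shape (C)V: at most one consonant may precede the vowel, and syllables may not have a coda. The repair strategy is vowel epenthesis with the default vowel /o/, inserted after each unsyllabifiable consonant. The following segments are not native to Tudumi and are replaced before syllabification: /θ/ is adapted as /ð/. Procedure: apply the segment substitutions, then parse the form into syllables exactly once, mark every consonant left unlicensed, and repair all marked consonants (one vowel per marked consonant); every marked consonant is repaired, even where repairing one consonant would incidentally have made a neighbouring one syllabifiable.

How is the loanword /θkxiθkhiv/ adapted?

ðokoxiðokohivo

Substitution: /θ/ → /ð/, giving /ðkxiðkhiv/.
Under (C)V, the unsyllabifiable consonants are /ð/, /k/, /ð/, /k/, /v/ (no codas are permitted; onsets are limited to one consonant).
Epenthesis after each stranded consonant: /ð/ → /ðo/, /k/ → /ko/, /ð/ → /ðo/, /k/ → /ko/, /v/ → /vo/.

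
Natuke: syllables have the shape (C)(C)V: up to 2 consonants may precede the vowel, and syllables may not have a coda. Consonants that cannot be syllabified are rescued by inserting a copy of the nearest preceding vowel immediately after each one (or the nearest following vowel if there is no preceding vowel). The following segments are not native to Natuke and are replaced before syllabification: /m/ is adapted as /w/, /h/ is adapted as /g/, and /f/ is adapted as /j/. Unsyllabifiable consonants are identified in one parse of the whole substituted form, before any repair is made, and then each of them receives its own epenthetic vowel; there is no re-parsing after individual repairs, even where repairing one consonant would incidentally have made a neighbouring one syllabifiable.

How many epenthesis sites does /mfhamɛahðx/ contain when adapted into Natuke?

After substitution the input is /wjgawɛagðx/.
The unsyllabifiable consonants are /w/, /g/, /ð/, /x/; each receives one epenthetic vowel.

4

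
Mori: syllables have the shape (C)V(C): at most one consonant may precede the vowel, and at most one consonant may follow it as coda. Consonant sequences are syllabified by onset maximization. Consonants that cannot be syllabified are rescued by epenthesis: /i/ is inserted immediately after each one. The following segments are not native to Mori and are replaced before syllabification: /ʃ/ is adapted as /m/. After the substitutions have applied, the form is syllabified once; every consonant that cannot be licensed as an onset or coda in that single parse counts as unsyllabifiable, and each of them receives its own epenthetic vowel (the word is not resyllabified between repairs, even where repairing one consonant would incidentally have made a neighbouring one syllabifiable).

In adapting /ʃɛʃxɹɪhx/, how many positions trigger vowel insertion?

After substitution the input is /mɛmxɹɪhx/.
The unsyllabifiable consonants are /x/, /x/; each receives one epenthetic vowel.

2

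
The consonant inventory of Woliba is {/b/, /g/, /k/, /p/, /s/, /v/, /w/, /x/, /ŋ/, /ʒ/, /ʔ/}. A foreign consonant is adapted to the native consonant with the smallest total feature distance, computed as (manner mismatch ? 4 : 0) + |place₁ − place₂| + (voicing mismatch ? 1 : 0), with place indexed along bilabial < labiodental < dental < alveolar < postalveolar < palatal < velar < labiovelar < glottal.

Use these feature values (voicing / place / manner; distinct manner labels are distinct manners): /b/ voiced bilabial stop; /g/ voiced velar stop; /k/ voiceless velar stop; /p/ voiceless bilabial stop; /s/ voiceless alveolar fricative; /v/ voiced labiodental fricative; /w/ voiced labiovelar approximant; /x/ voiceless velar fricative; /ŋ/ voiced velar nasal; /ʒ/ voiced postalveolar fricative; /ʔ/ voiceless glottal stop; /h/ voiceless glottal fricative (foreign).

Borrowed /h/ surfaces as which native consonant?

x

/x/ is closest: same manner (fricative), place distance 2 (glottal→velar), same voicing; total 2. Next closest is /ʔ/ at distance 4.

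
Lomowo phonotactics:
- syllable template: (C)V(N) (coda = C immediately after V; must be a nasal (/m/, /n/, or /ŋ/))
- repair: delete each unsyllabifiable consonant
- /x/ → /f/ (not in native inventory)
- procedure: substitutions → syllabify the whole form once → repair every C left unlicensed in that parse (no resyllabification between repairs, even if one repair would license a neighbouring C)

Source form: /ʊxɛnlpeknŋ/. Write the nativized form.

Substitution: /x/ → /f/, giving /ʊfɛnlpeknŋ/.
Under (C)V(N), the unsyllabifiable consonants are /l/, /k/, /n/, /ŋ/ (only a nasal (/m/, /n/, or /ŋ/) is licensed in coda position; onsets are limited to one consonant).
Each unlicensed consonant is deleted: /l/, /k/, /n/, /ŋ/.

ʊfɛnpe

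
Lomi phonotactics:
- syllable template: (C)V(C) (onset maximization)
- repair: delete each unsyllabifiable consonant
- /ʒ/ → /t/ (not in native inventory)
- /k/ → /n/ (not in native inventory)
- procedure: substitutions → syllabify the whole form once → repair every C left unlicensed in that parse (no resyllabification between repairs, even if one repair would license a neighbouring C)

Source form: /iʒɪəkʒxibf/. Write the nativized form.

itɪənxib

Substitution: /ʒ/ → /t/, /k/ → /n/, giving /itɪəntxibf/.
Under (C)V(C), the unsyllabifiable consonants are /t/, /f/ (at most one coda consonant is licensed; onsets are limited to one consonant).
Deleting the stranded consonants removes /t/, /f/.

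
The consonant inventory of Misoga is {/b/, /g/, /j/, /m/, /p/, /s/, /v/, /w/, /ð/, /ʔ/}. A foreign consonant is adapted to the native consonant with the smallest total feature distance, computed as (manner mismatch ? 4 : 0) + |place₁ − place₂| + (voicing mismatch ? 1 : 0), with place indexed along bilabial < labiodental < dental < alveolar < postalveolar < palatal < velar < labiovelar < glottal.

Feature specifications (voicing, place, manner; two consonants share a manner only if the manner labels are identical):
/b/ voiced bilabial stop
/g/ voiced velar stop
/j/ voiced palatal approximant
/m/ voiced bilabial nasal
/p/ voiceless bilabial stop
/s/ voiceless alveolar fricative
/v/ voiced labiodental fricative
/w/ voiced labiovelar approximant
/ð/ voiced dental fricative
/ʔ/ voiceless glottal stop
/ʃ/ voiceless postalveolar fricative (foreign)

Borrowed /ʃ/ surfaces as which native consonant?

/s/ is closest: same manner (fricative), place distance 1 (postalveolar→alveolar), same voicing; total 1. Next closest is /ð/ at distance 3.

s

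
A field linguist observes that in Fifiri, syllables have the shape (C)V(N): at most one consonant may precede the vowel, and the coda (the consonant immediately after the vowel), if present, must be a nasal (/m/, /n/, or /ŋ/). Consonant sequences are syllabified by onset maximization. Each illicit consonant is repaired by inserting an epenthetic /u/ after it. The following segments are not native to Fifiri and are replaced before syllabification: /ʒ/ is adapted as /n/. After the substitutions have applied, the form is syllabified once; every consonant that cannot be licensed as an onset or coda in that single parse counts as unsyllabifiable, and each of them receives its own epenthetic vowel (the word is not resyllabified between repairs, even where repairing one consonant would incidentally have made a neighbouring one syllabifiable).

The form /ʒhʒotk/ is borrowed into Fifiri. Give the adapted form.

nuhunotuku

Substitution: /ʒ/ → /n/, giving /nhnotk/.
Syllabifying with onset maximization leaves /n/, /h/, /t/, /k/ stranded (only a nasal (/m/, /n/, or /ŋ/) is licensed in coda position; onsets are limited to one consonant).
Inserting the epenthetic vowel yields /n/ → /nu/, /h/ → /hu/, /t/ → /tu/, /k/ → /ku/.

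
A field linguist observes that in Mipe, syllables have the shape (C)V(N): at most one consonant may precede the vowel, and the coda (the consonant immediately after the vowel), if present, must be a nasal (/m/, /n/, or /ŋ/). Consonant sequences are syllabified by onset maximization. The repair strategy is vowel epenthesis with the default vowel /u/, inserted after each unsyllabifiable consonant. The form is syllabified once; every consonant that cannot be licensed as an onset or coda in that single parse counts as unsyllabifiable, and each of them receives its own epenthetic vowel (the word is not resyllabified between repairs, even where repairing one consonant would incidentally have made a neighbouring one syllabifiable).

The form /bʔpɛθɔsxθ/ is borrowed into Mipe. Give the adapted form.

buʔupɛθɔsuxuθu

Syllabifying with onset maximization leaves /b/, /ʔ/, /s/, /x/, /θ/ stranded (only a nasal (/m/, /n/, or /ŋ/) is licensed in coda position; onsets are limited to one consonant).
Epenthesis after each stranded consonant: /b/ → /bu/, /ʔ/ → /ʔu/, /s/ → /su/, /x/ → /xu/, /θ/ → /θu/.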